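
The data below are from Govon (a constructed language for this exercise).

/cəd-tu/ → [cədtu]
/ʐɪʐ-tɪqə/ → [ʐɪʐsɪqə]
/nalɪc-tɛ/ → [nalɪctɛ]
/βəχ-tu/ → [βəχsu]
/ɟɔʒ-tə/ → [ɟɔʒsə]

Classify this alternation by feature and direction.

The segment that alternates is /t/, which surfaces as [s] when adjacent to /ʐ/.
The change stop → fricative matches the manner of the preceding /ʐ/, identifying this as manner assimilation.
Place and voice are unchanged, so the assimilation is partial, not total.
The same holds elsewhere in the data: /t/ → [s] after /χ/ (stop → fricative, matching a fricative); /t/ → [s] after /ʒ/ (stop → fricative, matching a fricative) — only manner changes, and always toward the preceding segment.
No alternation appears in [cədtu], [nalɪctɛ]: there the adjacent consonants already agree in manner (/t/ and /d/ are both stops; /t/ and /c/ are both stops), so these forms are consistent with the same rule.
Since the segment that changes follows the conditioning segment, the assimilation is progressive.

progressive manner assimilation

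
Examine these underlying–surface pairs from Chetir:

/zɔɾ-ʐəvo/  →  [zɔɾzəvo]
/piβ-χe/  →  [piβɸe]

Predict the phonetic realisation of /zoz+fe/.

[zozse]

The data show progressive place assimilation: /ʐ/ → [z] after /ɾ/; /χ/ → [ɸ] after /β/. In each pair only place changes, matching the preceding consonant, while manner and voice stay constant.
The rule targets /f/ (voiceless labiodental fricative), which sits after the trigger /z/ (alveolar).
Changing only its place to alveolar gives [s] — the voiceless alveolar fricative.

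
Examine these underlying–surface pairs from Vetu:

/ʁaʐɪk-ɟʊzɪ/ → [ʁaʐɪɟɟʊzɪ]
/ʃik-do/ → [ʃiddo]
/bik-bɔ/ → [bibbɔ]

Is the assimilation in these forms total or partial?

total assimilation

The segment that alternates is /k/, which surfaces as [ɟ] when adjacent to /ɟ/.
The output [ɟ] is identical to the trigger /ɟ/ — every feature (place, manner, voicing) has been copied — so this is total assimilation.
The other forms behave the same way: /k/ → [d] before /d/; /k/ → [b] before /b/ — in each case the output is a copy of the following consonant.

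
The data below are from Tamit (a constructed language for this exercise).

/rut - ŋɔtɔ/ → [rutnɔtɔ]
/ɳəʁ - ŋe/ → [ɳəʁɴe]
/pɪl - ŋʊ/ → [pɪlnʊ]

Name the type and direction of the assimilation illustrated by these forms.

progressive place assimilation

The segment that alternates is /ŋ/, which surfaces as [n] when adjacent to /t/.
The change velar → alveolar matches the place of the preceding /t/, identifying this as place assimilation.
Manner and voice are unchanged, so the assimilation is partial, not total.
The other alternating forms pattern the same way: /ŋ/ → [ɴ] after /ʁ/ (velar → uvular, matching uvular); /ŋ/ → [n] after /l/ (velar → alveolar, matching alveolar) — only place changes, and always toward the preceding segment.
The trigger is the preceding segment, so the direction is progressive (perseverative).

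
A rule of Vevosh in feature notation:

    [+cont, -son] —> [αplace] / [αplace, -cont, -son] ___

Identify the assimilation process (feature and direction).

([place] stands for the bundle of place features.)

The rule copies the place features (abbreviated [place]) from the environment onto the target, so the assimilating feature is place.
The conditioning segment sits to the left of the focus bar, meaning the trigger precedes the segment that changes — progressive assimilation.

progressive place assimilation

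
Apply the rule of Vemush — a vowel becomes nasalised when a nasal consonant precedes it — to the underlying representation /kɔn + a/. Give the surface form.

[kɔnã]

/a/ sits next to the nasal /n/ and is therefore nasalised to [ã].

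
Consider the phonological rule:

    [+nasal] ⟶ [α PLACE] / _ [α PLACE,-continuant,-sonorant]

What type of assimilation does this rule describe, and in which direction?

regressive place assimilation

The shared variable α links the value of the place features (abbreviated [PLACE]) on the target to the same value on the neighbouring segment, so place is the feature that assimilates.
The conditioning segment sits to the right of the focus bar, meaning the trigger follows the segment that changes — regressive assimilation.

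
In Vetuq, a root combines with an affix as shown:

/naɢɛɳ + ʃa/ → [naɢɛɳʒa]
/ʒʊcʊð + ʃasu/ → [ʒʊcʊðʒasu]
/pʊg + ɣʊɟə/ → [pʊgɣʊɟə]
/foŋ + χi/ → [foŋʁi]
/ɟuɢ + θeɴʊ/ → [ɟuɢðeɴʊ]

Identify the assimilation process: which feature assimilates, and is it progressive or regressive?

progressive voicing assimilation

Underlying /ʃ/ is realised as [ʒ] next to /ɳ/; /ɳ/ itself does not change.
/ʃ/ is voiceless while /ɳ/ is voiced; the output [ʒ] is voiced, matching the trigger — so the feature that spreads is voicing.
Place and manner are unchanged, so the assimilation is partial, not total.
The same holds elsewhere in the data: /ʃ/ → [ʒ] after /ð/ (voiceless → voiced, matching voiced); /χ/ → [ʁ] after /ŋ/ (voiceless → voiced, matching voiced); /θ/ → [ð] after /ɢ/ (voiceless → voiced, matching voiced) — only voicing changes, and always toward the preceding segment.
Nothing changes in [pʊgɣʊɟə]: there the adjacent consonants already agree in voicing (/ɣ/ and /g/ are both voiced), so this form is consistent with the same rule.
Since the segment that changes follows the conditioning segment, the assimilation is progressive.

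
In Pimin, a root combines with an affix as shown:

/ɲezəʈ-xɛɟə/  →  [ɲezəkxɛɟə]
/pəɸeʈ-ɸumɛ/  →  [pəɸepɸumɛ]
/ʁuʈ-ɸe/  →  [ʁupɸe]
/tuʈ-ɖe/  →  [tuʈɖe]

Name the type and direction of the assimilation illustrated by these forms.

regressive place assimilation

Underlying /ʈ/ is realised as [k] next to /x/; /x/ itself does not change.
The change retroflex → velar matches the place of the following /x/, identifying this as place assimilation.
Manner and voice are unchanged, so the assimilation is partial, not total.
The same holds elsewhere in the data: /ʈ/ → [p] before /ɸ/ (retroflex → bilabial, matching bilabial) — only place changes, and always toward the following segment.
Nothing changes in [tuʈɖe]: there the adjacent consonants already agree in place (/ʈ/ and /ɖ/ are both retroflex), so this form is consistent with the same rule.
The trigger is the following segment, so the direction is regressive (anticipatory).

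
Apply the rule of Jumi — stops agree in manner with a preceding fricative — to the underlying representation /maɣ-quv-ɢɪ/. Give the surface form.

[maɣχuvʁɪ]

/q/ is a voiceless uvular stop. The preceding trigger /ɣ/ is a fricative, so /q/ must become a fricative as well.
Changing only its manner to fricative gives [χ] — the voiceless uvular fricative.
At the second juncture, /ɢ/ likewise becomes [ʁ] adjacent to /v/.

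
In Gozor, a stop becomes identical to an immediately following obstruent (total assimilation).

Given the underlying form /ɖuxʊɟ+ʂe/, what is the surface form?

[ɖuxʊʂʂe]

/ɟ/ is the segment targeted by the rule; it sits immediately before /ʂ/, so it assimilates completely and surfaces as [ʂ].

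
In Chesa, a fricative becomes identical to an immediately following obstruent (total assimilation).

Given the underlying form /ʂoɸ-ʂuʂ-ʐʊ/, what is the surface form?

/ɸ/ is the segment targeted by the rule; it sits immediately before /ʂ/, so it assimilates completely and surfaces as [ʂ].
At the second juncture, /ʂ/ likewise becomes [ʐ] adjacent to /ʐ/.

[ʂoʂʂuʐʐʊ]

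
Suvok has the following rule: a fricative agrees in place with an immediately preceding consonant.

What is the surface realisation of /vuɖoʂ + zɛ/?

The rule targets /z/ (voiced alveolar fricative), which sits after the trigger /ʂ/ (retroflex).
The voiced retroflex fricative is [ʐ], so /z/ → [ʐ].

[vuɖoʂʐɛ]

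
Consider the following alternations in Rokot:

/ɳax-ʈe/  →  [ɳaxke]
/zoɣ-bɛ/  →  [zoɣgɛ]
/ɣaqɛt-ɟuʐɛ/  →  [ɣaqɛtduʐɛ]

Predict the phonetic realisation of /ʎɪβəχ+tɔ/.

The data show progressive place assimilation: /ʈ/ → [k] after /x/; /b/ → [g] after /ɣ/; /ɟ/ → [d] after /t/. In each pair only place changes, matching the preceding consonant, while manner and voice stay constant.
The rule targets /t/ (voiceless alveolar stop), which sits after the trigger /χ/ (uvular).
A voiceless uvular stop is [q], so the surface segment is [q].

[ʎɪβəχqɔ]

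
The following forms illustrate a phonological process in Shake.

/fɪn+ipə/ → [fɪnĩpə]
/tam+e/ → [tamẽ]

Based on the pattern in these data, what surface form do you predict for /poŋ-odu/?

The data show progressive nasality assimilation (vowel nasalisation): /i/ → [ĩ] after /n/; /e/ → [ẽ] after /m/ — a vowel is nasalised by an immediately preceding nasal consonant.
/o/ sits next to the nasal /ŋ/ and is therefore nasalised to [õ].

[poŋõdu]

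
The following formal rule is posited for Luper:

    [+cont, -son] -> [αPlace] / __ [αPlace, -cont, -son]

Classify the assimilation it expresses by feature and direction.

The rule copies the place features (abbreviated [Place]) from the environment onto the target, so the assimilating feature is place.
The conditioning segment sits to the right of the focus bar, meaning the trigger follows the segment that changes — regressive assimilation.

regressive place assimilation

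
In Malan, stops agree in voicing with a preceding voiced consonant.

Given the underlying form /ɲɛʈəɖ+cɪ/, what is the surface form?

[ɲɛʈəɖɟɪ]

/c/ is a voiceless palatal stop. The preceding trigger /ɖ/ is voiced, so /c/ must become voiced as well.
A voiced palatal stop is [ɟ], so the surface segment is [ɟ].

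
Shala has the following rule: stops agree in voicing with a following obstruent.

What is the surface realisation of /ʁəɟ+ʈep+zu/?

/ɟ/ is a voiced palatal stop. The following trigger /ʈ/ is voiceless, so /ɟ/ must become voiceless as well.
The voiceless palatal stop is [c], so /ɟ/ → [c].
At the second juncture, /p/ likewise becomes [b] adjacent to /z/.

[ʁəcʈebzu]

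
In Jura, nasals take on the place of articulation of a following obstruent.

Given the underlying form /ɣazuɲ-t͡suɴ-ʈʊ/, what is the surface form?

/ɲ/ is a voiced palatal nasal. The following trigger /t͡s/ is alveolar, so /ɲ/ must become alveolar as well.
A voiced alveolar nasal is [n], so the surface segment is [n].
At the second juncture, /ɴ/ likewise becomes [ɳ] adjacent to /ʈ/.

[ɣazunt͡suɳʈʊ]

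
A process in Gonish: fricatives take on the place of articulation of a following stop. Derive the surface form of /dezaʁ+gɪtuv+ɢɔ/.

The rule targets /ʁ/ (voiced uvular fricative), which sits before the trigger /g/ (velar).
The voiced velar fricative is [ɣ], so /ʁ/ → [ɣ].
The same rule applies at the second boundary: /v/ → [ʁ] next to /ɢ/.

[dezaɣgɪtuʁɢɔ]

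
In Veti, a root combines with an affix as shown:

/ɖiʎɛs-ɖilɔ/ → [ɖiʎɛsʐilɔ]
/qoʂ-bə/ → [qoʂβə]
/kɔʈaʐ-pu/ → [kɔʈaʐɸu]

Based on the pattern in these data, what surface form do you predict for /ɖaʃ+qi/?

[ɖaʃχi]

The data show progressive manner assimilation: /ɖ/ → [ʐ] after /s/; /b/ → [β] after /ʂ/; /p/ → [ɸ] after /ʐ/. In each pair only manner changes, matching the preceding consonant, while place and voice stay constant.
The rule targets /q/ (voiceless uvular stop), which sits after the trigger /ʃ/ (fricative).
The voiceless uvular fricative is [χ], so /q/ → [χ].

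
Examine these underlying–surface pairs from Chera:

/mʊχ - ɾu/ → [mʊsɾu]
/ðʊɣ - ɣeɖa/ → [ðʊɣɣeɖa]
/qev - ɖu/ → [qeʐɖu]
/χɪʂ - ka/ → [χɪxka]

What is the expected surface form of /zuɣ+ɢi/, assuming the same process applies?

The data show regressive place assimilation: /χ/ → [s] before /ɾ/; /v/ → [ʐ] before /ɖ/; /ʂ/ → [x] before /k/. In each pair only place changes, matching the following consonant, while manner and voice stay constant.
No alternation appears in [ðʊɣɣeɖa]: there the adjacent consonants already agree in place (/ɣ/ and /ɣ/ are both velar), so this form is consistent with the same rule.
The rule targets /ɣ/ (voiced velar fricative), which sits before the trigger /ɢ/ (uvular).
A voiced uvular fricative is [ʁ], so the surface segment is [ʁ].

[zuʁɢi]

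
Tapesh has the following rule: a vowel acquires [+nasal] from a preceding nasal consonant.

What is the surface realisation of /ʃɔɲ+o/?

The vowel /o/ is adjacent to the preceding nasal /ɲ/, so it acquires [+nasal] and surfaces as [õ].

[ʃɔɲõ]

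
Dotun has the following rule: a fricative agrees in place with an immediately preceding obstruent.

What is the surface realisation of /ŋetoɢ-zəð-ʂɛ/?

[ŋetoɢʁəðθɛ]

The rule targets /z/ (voiced alveolar fricative), which sits after the trigger /ɢ/ (uvular).
A voiced uvular fricative is [ʁ], so the surface segment is [ʁ].
At the second juncture, /ʂ/ likewise becomes [θ] adjacent to /ð/.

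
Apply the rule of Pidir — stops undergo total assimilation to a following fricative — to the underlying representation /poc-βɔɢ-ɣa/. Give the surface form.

/c/ is the segment targeted by the rule; it sits immediately before /β/, so it assimilates completely and surfaces as [β].
At the second juncture, /ɢ/ likewise becomes [ɣ] adjacent to /ɣ/.

[poββɔɣɣa]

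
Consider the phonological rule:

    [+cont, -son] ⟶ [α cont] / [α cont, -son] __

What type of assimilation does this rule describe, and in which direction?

progressive manner assimilation

The shared variable α links the value of [cont] on the target to that of the neighbouring obstruent. [cont] distinguishes stops from fricatives — a manner-of-articulation feature — so this is manner assimilation.
The conditioning segment sits to the left of the focus bar, meaning the trigger precedes the segment that changes — progressive assimilation.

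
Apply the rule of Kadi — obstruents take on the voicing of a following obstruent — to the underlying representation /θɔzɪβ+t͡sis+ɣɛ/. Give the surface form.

/β/ is a voiced bilabial fricative. The following trigger /t͡s/ is voiceless, so /β/ must become voiceless as well.
A voiceless bilabial fricative is [ɸ], so the surface segment is [ɸ].
At the second juncture, /s/ likewise becomes [z] adjacent to /ɣ/.

[θɔzɪɸt͡sizɣɛ]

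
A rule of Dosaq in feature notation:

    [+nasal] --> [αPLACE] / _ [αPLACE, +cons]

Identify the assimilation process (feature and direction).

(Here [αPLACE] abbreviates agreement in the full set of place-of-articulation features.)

regressive place assimilation

The rule copies the place features (abbreviated [PLACE]) from the environment onto the target, so the assimilating feature is place.
The conditioning segment sits to the right of the focus bar, meaning the trigger follows the segment that changes — regressive assimilation.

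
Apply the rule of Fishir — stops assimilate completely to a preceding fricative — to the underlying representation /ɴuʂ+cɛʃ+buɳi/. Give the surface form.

[ɴuʂʂɛʃʃuɳi]

/c/ is the segment targeted by the rule; it sits immediately after /ʂ/, so it assimilates completely and surfaces as [ʂ].
The same rule applies at the second boundary: /b/ → [ʃ] next to /ʃ/.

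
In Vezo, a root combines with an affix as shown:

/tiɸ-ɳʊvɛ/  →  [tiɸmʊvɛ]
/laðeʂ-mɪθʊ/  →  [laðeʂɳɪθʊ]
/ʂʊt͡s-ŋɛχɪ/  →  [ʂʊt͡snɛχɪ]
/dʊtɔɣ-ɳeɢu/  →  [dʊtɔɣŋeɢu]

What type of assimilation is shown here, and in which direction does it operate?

Comparing underlying and surface forms, /ɳ/ → [m] is the alternation; the neighbouring /ɸ/ is constant.
/ɳ/ is retroflex while /ɸ/ is bilabial; the output [m] is bilabial, matching the trigger — so the feature that spreads is place.
Manner and voice are unchanged, so the assimilation is partial, not total.
Checking the remaining alternations: /m/ → [ɳ] after /ʂ/ (bilabial → retroflex, matching retroflex); /ŋ/ → [n] after /t͡s/ (velar → alveolar, matching alveolar); /ɳ/ → [ŋ] after /ɣ/ (retroflex → velar, matching velar) — only place changes, and always toward the preceding segment.
The trigger is the preceding segment, so the direction is progressive (perseverative).

progressive place assimilation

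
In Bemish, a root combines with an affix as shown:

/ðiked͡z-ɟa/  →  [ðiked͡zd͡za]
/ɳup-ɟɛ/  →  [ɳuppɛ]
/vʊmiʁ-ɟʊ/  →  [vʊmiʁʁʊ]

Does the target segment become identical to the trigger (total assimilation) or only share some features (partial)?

total assimilation

Underlying /ɟ/ is realised as [d͡z] next to /d͡z/; /d͡z/ itself does not change.
The output [d͡z] is identical to the trigger /d͡z/ — every feature (place, manner, voicing) has been copied — so this is total assimilation.
The other forms behave the same way: /ɟ/ → [p] after /p/; /ɟ/ → [ʁ] after /ʁ/ — in each case the output is a copy of the preceding consonant.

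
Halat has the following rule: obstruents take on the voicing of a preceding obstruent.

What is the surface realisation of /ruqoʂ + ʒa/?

[ruqoʂʃa]

/ʒ/ is a voiced postalveolar fricative. The preceding trigger /ʂ/ is voiceless, so /ʒ/ must become voiceless as well.
Changing only its voicing to voiceless gives [ʃ] — the voiceless postalveolar fricative.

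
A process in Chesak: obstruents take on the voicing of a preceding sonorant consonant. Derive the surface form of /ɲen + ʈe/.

The rule targets /ʈ/ (voiceless retroflex stop), which sits after the trigger /n/ (voiced).
The voiced retroflex stop is [ɖ], so /ʈ/ → [ɖ].

[ɲenɖe]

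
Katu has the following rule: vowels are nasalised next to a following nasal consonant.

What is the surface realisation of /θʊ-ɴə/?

[θʊ̃ɴə]

/ʊ/ sits next to the nasal /ɴ/ and is therefore nasalised to [ʊ̃].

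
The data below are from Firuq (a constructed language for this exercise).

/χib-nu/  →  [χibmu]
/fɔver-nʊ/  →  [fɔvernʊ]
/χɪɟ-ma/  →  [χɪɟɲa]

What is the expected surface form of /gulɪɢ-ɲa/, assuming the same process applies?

The data show progressive place assimilation: /n/ → [m] after /b/; /m/ → [ɲ] after /ɟ/. In each pair only place changes, matching the preceding consonant, while manner and voice stay constant.
No alternation appears in [fɔvernʊ]: there the adjacent consonants already agree in place (/n/ and /r/ are both alveolar), so this form is consistent with the same rule.
/ɲ/ is a voiced palatal nasal. The preceding trigger /ɢ/ is uvular, so /ɲ/ must become uvular as well.
A voiced uvular nasal is [ɴ], so the surface segment is [ɴ].

[gulɪɢɴa]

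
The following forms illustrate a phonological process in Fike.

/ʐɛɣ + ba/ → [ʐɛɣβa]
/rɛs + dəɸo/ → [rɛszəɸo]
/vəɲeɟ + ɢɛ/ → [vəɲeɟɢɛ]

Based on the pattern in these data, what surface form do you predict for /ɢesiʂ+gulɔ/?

[ɢesiʂɣulɔ]

The data show progressive manner assimilation: /b/ → [β] after /ɣ/; /d/ → [z] after /s/. In each pair only manner changes, matching the preceding consonant, while place and voice stay constant.
No alternation appears in [vəɲeɟɢɛ]: there the adjacent consonants already agree in manner (/ɢ/ and /ɟ/ are both stops), so this form is consistent with the same rule.
The rule targets /g/ (voiced velar stop), which sits after the trigger /ʂ/ (fricative).
Changing only its manner to fricative gives [ɣ] — the voiced velar fricative.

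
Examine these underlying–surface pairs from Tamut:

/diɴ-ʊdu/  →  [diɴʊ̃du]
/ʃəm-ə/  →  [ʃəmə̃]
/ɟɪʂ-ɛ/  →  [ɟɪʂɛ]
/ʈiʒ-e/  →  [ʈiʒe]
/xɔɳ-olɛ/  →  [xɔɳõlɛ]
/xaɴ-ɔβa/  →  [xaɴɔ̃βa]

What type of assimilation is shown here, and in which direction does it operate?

The vowel /ʊ/ surfaces as nasalised [ʊ̃] next to the preceding nasal /ɴ/ — it has acquired the [+nasal] feature of its neighbour.
Likewise in the remaining data: /ə/ → [ə̃] after /m/; /o/ → [õ] after /ɳ/; /ɔ/ → [ɔ̃] after /ɴ/ — each time a vowel is nasalised next to a preceding nasal.
No change occurs in [ɟɪʂɛ], [ʈiʒe] because the vowel at the boundary is adjacent to an oral consonant, not a nasal (/ɛ/ next to /ʂ/; /e/ next to /ʒ/).
Because the conditioning nasal is to the left of the vowel that changes, the process is progressive (perseverative).

progressive nasality assimilation (vowel nasalisation)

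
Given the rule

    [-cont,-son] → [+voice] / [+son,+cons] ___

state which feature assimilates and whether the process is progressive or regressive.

The target ([-cont,-son], stops) acquires [+voice] next to a sonorant consonant ([+son,+cons]) — it takes on the voicing of its neighbour, so the feature that spreads is voicing.
Since the environment is written before the underscore, the trigger precedes the target; the direction is progressive.

progressive voicing assimilation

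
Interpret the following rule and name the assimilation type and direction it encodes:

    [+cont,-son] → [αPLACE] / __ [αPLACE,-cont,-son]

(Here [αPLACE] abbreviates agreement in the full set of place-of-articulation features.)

The rule copies the place features (abbreviated [PLACE]) from the environment onto the target, so the assimilating feature is place.
Since the environment is written after the underscore, the trigger follows the target; the direction is regressive.

regressive place assimilation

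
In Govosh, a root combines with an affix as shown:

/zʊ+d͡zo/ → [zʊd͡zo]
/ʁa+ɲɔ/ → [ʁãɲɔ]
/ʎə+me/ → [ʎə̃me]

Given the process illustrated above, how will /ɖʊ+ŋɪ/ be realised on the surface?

[ɖʊ̃ŋɪ]

The data show regressive nasality assimilation (vowel nasalisation): /a/ → [ã] before /ɲ/; /ə/ → [ə̃] before /m/ — a vowel is nasalised by an immediately following nasal consonant.
No change occurs in [zʊd͡zo] because the vowel at the boundary is adjacent to an oral consonant, not a nasal (/ʊ/ next to /d͡z/).
The vowel /ʊ/ is adjacent to the following nasal /ŋ/, so it acquires [+nasal] and surfaces as [ʊ̃].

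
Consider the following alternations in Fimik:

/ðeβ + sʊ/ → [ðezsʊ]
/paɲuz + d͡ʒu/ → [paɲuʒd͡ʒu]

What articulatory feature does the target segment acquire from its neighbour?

place

The segment that alternates is /β/, which surfaces as [z] when adjacent to /s/.
The change bilabial → alveolar matches the place of the following /s/, identifying this as place assimilation.
The same holds elsewhere in the data: /z/ → [ʒ] before /d͡ʒ/ (alveolar → postalveolar, matching postalveolar) — only place changes, and always toward the following segment.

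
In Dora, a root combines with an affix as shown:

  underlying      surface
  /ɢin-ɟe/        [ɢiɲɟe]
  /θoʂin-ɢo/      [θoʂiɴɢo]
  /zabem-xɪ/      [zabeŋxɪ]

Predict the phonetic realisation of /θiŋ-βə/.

The data show regressive place assimilation: /n/ → [ɲ] before /ɟ/; /n/ → [ɴ] before /ɢ/; /m/ → [ŋ] before /x/. In each pair only place changes, matching the following consonant, while manner and voice stay constant.
/ŋ/ is a voiced velar nasal. The following trigger /β/ is bilabial, so /ŋ/ must become bilabial as well.
A voiced bilabial nasal is [m], so the surface segment is [m].

[θimβə]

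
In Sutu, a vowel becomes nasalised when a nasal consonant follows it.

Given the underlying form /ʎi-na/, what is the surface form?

[ʎĩna]

/i/ sits next to the nasal /n/ and is therefore nasalised to [ĩ].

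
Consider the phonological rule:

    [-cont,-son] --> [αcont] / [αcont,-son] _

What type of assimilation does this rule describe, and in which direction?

The shared variable α links the value of [cont] on the target to that of the neighbouring obstruent. [cont] distinguishes stops from fricatives — a manner-of-articulation feature — so this is manner assimilation.
Since the environment is written before the underscore, the trigger precedes the target; the direction is progressive.

progressive manner assimilation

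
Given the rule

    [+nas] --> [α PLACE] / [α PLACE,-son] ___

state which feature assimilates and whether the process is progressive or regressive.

The shared variable α links the value of the place features (abbreviated [PLACE]) on the target to the same value on the neighbouring segment, so place is the feature that assimilates.
Since the environment is written before the underscore, the trigger precedes the target; the direction is progressive.

progressive place assimilation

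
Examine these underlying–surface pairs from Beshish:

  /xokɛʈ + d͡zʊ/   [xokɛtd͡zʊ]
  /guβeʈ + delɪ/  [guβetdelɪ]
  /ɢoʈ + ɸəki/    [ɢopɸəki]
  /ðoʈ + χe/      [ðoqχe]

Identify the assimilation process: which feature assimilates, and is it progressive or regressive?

regressive place assimilation

Comparing underlying and surface forms, /ʈ/ → [t] is the alternation; the neighbouring /d͡z/ is constant.
The change retroflex → alveolar matches the place of the following /d͡z/, identifying this as place assimilation.
Manner and voice are unchanged, so the assimilation is partial, not total.
Checking the remaining alternations: /ʈ/ → [t] before /d/ (retroflex → alveolar, matching alveolar); /ʈ/ → [p] before /ɸ/ (retroflex → bilabial, matching bilabial); /ʈ/ → [q] before /χ/ (retroflex → uvular, matching uvular) — only place changes, and always toward the following segment.
The trigger is the following segment, so the direction is regressive (anticipatory).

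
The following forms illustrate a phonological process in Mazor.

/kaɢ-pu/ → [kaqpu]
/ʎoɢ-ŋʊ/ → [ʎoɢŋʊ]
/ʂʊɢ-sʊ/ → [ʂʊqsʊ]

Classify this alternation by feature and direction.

Comparing underlying and surface forms, /ɢ/ → [q] is the alternation; the neighbouring /p/ is constant.
The change voiced → voiceless matches the voicing of the following /p/, identifying this as voicing assimilation.
Place and manner are unchanged, so the assimilation is partial, not total.
Checking the remaining alternation: /ɢ/ → [q] before /s/ (voiced → voiceless, matching voiceless) — only voicing changes, and always toward the following segment.
No alternation appears in [ʎoɢŋʊ]: there the adjacent consonants already agree in voicing (/ɢ/ and /ŋ/ are both voiced), so this form is consistent with the same rule.
The trigger is the following segment, so the direction is regressive (anticipatory).

regressive voicing assimilation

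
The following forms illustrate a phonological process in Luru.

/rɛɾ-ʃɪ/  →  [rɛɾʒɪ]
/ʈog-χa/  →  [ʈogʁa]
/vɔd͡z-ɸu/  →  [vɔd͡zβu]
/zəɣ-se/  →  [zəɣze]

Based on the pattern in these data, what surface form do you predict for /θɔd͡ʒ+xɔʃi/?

The data show progressive voicing assimilation: /ʃ/ → [ʒ] after /ɾ/; /χ/ → [ʁ] after /g/; /ɸ/ → [β] after /d͡z/; /s/ → [z] after /ɣ/. In each pair only voicing changes, matching the preceding consonant, while place and manner stay constant.
The rule targets /x/ (voiceless velar fricative), which sits after the trigger /d͡ʒ/ (voiced).
The voiced velar fricative is [ɣ], so /x/ → [ɣ].

[θɔd͡ʒɣɔʃi]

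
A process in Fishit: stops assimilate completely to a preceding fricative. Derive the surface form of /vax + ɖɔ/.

/ɖ/ is the segment targeted by the rule; it sits immediately after /x/, so it assimilates completely and surfaces as [x].

[vaxxɔ]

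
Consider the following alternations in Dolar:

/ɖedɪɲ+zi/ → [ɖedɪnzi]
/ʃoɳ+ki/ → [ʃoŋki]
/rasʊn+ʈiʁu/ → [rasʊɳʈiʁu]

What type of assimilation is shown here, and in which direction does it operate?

regressive place assimilation

Underlying /ɲ/ is realised as [n] next to /z/; /z/ itself does not change.
The change palatal → alveolar matches the place of the following /z/, identifying this as place assimilation.
Manner and voice are unchanged, so the assimilation is partial, not total.
Checking the remaining alternations: /ɳ/ → [ŋ] before /k/ (retroflex → velar, matching velar); /n/ → [ɳ] before /ʈ/ (alveolar → retroflex, matching retroflex) — only place changes, and always toward the following segment.
Since the segment that changes precedes the conditioning segment, the assimilation is regressive.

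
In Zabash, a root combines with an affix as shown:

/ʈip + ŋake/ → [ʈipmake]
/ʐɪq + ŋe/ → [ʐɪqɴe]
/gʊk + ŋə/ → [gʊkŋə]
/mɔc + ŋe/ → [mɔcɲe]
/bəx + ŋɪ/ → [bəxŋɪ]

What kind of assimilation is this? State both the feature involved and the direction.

Underlying /ŋ/ is realised as [m] next to /p/; /p/ itself does not change.
The change velar → bilabial matches the place of the preceding /p/, identifying this as place assimilation.
Manner and voice are unchanged, so the assimilation is partial, not total.
Checking the remaining alternations: /ŋ/ → [ɴ] after /q/ (velar → uvular, matching uvular); /ŋ/ → [ɲ] after /c/ (velar → palatal, matching palatal) — only place changes, and always toward the preceding segment.
No alternation appears in [gʊkŋə], [bəxŋɪ]: there the adjacent consonants already agree in place (/ŋ/ and /k/ are both velar; /ŋ/ and /x/ are both velar), so these forms are consistent with the same rule.
The trigger is the preceding segment, so the direction is progressive (perseverative).

progressive place assimilation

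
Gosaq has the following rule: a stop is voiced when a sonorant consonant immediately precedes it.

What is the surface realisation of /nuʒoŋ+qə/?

The rule targets /q/ (voiceless uvular stop), which sits after the trigger /ŋ/ (voiced).
A voiced uvular stop is [ɢ], so the surface segment is [ɢ].

[nuʒoŋɢə]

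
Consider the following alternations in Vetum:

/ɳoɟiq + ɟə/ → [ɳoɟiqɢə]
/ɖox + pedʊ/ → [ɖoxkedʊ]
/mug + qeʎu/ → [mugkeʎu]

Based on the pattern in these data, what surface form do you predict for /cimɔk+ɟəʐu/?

[cimɔkgəʐu]

The data show progressive place assimilation: /ɟ/ → [ɢ] after /q/; /p/ → [k] after /x/; /q/ → [k] after /g/. In each pair only place changes, matching the preceding consonant, while manner and voice stay constant.
The rule targets /ɟ/ (voiced palatal stop), which sits after the trigger /k/ (velar).
Changing only its place to velar gives [g] — the voiced velar stop.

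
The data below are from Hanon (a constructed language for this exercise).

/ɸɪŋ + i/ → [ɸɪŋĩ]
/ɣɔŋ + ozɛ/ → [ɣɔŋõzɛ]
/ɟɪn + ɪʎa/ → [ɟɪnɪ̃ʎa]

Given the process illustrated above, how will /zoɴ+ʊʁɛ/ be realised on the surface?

[zoɴʊ̃ʁɛ]

The data show progressive nasality assimilation (vowel nasalisation): /i/ → [ĩ] after /ŋ/; /o/ → [õ] after /ŋ/; /ɪ/ → [ɪ̃] after /n/ — a vowel is nasalised by an immediately preceding nasal consonant.
The vowel /ʊ/ is adjacent to the preceding nasal /ɴ/, so it acquires [+nasal] and surfaces as [ʊ̃].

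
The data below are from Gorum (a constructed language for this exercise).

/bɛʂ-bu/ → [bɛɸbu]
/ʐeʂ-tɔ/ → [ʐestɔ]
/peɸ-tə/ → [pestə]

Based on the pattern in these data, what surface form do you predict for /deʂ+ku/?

The data show regressive place assimilation: /ʂ/ → [ɸ] before /b/; /ʂ/ → [s] before /t/; /ɸ/ → [s] before /t/. In each pair only place changes, matching the following consonant, while manner and voice stay constant.
/ʂ/ is a voiceless retroflex fricative. The following trigger /k/ is velar, so /ʂ/ must become velar as well.
The voiceless velar fricative is [x], so /ʂ/ → [x].

[dexku]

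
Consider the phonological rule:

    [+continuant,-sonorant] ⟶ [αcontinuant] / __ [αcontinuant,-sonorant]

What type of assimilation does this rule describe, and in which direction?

regressive manner assimilation

The shared variable α links the value of [continuant] on the target to that of the neighbouring obstruent. [continuant] distinguishes stops from fricatives — a manner-of-articulation feature — so this is manner assimilation.
Since the environment is written after the underscore, the trigger follows the target; the direction is regressive.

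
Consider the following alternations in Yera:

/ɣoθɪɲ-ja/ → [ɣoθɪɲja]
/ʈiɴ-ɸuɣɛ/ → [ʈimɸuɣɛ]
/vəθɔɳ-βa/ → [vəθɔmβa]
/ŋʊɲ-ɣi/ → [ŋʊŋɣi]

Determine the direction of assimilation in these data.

regressive

Comparing underlying and surface forms, /ɴ/ → [m] is the alternation; the neighbouring /ɸ/ is constant.
The change uvular → bilabial matches the place of the following /ɸ/, identifying this as place assimilation.
The same holds elsewhere in the data: /ɳ/ → [m] before /β/ (retroflex → bilabial, matching bilabial); /ɲ/ → [ŋ] before /ɣ/ (palatal → velar, matching velar) — only place changes, and always toward the following segment.
No alternation appears in [ɣoθɪɲja]: there the adjacent consonants already agree in place (/ɲ/ and /j/ are both palatal), so this form is consistent with the same rule.
Since the segment that changes precedes the conditioning segment, the assimilation is regressive.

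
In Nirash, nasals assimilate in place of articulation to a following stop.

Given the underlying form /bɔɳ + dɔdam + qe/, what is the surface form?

/ɳ/ is a voiced retroflex nasal. The following trigger /d/ is alveolar, so /ɳ/ must become alveolar as well.
A voiced alveolar nasal is [n], so the surface segment is [n].
The same rule applies at the second boundary: /m/ → [ɴ] next to /q/.

[bɔndɔdaɴqe]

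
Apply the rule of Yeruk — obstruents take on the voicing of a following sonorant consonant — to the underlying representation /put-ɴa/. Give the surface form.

/t/ is a voiceless alveolar stop. The following trigger /ɴ/ is voiced, so /t/ must become voiced as well.
The voiced alveolar stop is [d], so /t/ → [d].

[pudɴa]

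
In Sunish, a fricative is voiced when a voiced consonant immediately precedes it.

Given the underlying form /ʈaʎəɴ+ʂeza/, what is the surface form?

/ʂ/ is a voiceless retroflex fricative. The preceding trigger /ɴ/ is voiced, so /ʂ/ must become voiced as well.
The voiced retroflex fricative is [ʐ], so /ʂ/ → [ʐ].

[ʈaʎəɴʐeza]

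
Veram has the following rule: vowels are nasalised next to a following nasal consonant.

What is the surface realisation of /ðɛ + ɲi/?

The vowel /ɛ/ is adjacent to the following nasal /ɲ/, so it acquires [+nasal] and surfaces as [ɛ̃].

[ðɛ̃ɲi]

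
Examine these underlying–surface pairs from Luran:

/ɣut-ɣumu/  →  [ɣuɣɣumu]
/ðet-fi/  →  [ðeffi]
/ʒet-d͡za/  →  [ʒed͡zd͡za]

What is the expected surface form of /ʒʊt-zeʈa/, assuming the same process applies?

The data show regressive total assimilation (/t/ → [ɣ] before /ɣ/; /t/ → [f] before /f/; /t/ → [d͡z] before /d͡z/): in every case the target segment becomes identical to its following neighbour, copying more than a single feature.
/t/ is the segment targeted by the rule; it sits immediately before /z/, so it assimilates completely and surfaces as [z].

[ʒʊzzeʈa]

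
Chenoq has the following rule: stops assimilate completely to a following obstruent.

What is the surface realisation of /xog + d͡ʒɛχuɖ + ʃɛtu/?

[xod͡ʒd͡ʒɛχuʃʃɛtu]

/g/ is the segment targeted by the rule; it sits immediately before /d͡ʒ/, so it assimilates completely and surfaces as [d͡ʒ].
The same rule applies at the second boundary: /ɖ/ → [ʃ] next to /ʃ/.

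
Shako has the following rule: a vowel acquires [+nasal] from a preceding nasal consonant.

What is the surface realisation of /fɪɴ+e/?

[fɪɴẽ]

/e/ sits next to the nasal /ɴ/ and is therefore nasalised to [ẽ].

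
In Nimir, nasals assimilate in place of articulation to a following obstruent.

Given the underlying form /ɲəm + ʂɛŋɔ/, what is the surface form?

[ɲəɳʂɛŋɔ]

The rule targets /m/ (voiced bilabial nasal), which sits before the trigger /ʂ/ (retroflex).
The voiced retroflex nasal is [ɳ], so /m/ → [ɳ].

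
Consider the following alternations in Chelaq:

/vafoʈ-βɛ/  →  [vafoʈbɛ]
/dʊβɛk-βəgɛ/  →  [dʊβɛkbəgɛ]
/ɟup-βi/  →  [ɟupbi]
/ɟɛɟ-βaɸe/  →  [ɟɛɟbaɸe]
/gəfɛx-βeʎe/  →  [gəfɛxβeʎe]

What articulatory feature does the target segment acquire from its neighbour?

Underlying /β/ is realised as [b] next to /ʈ/; /ʈ/ itself does not change.
The change fricative → stop matches the manner of the preceding /ʈ/, identifying this as manner assimilation.
Checking the remaining alternations: /β/ → [b] after /k/ (fricative → stop, matching a stop); /β/ → [b] after /p/ (fricative → stop, matching a stop); /β/ → [b] after /ɟ/ (fricative → stop, matching a stop) — only manner changes, and always toward the preceding segment.
No alternation appears in [gəfɛxβeʎe]: there the adjacent consonants already agree in manner (/β/ and /x/ are both fricatives), so this form is consistent with the same rule.

manner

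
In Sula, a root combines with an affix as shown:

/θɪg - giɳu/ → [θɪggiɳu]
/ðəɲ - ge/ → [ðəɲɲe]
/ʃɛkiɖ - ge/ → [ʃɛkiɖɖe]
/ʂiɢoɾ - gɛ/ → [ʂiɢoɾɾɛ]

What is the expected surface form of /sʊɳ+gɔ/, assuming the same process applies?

[sʊɳɳɔ]

The data show progressive total assimilation (/g/ → [ɲ] after /ɲ/; /g/ → [ɖ] after /ɖ/; /g/ → [ɾ] after /ɾ/): in every case the target segment becomes identical to its preceding neighbour, copying more than a single feature.
In [θɪggiɳu] the two consonants at the boundary are already identical (/g/ + /g/), so the rule applies vacuously and nothing changes.
/g/ is the segment targeted by the rule; it sits immediately after /ɳ/, so it assimilates completely and surfaces as [ɳ].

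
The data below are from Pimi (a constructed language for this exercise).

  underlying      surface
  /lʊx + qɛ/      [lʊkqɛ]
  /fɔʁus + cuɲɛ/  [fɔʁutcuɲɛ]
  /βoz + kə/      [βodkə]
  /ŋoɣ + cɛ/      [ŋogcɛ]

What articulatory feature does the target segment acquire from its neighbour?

manner

Underlying /x/ is realised as [k] next to /q/; /q/ itself does not change.
/x/ is a fricative while /q/ is a stop; the output [k] is a stop, matching the trigger — so the feature that spreads is manner.
The other alternating forms pattern the same way: /s/ → [t] before /c/ (fricative → stop, matching a stop); /z/ → [d] before /k/ (fricative → stop, matching a stop); /ɣ/ → [g] before /c/ (fricative → stop, matching a stop) — only manner changes, and always toward the following segment.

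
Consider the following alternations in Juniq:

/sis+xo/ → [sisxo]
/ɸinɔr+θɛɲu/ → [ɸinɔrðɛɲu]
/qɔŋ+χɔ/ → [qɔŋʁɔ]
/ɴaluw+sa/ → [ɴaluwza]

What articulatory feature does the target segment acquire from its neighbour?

Comparing underlying and surface forms, /θ/ → [ð] is the alternation; the neighbouring /r/ is constant.
/θ/ is voiceless while /r/ is voiced; the output [ð] is voiced, matching the trigger — so the feature that spreads is voicing.
The same holds elsewhere in the data: /χ/ → [ʁ] after /ŋ/ (voiceless → voiced, matching voiced); /s/ → [z] after /w/ (voiceless → voiced, matching voiced) — only voicing changes, and always toward the preceding segment.
Nothing changes in [sisxo]: there the adjacent consonants already agree in voicing (/x/ and /s/ are both voiceless), so this form is consistent with the same rule.

voicing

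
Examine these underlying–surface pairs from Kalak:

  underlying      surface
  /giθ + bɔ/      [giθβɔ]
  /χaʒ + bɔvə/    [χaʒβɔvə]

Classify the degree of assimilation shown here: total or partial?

partial assimilation

Comparing underlying and surface forms, /b/ → [β] is the alternation; the neighbouring /θ/ is constant.
The change stop → fricative matches the manner of the preceding /θ/, identifying this as manner assimilation.
Place and voice are unchanged, so the assimilation is partial, not total.
Checking the remaining alternation: /b/ → [β] after /ʒ/ (stop → fricative, matching a fricative) — only manner changes, and always toward the preceding segment.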